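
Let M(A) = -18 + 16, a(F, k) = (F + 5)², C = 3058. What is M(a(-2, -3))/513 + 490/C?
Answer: 122627/784377 ≈ 0.15634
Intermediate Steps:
a(F, k) = (5 + F)²
M(A) = -2
M(a(-2, -3))/513 + 490/C = -2/513 + 490/3058 = -2*1/513 + 490*(1/3058) = -2/513 + 245/1529 = 122627/784377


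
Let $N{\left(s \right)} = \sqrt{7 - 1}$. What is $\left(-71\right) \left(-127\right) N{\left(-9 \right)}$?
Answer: $9017 \sqrt{6} \approx 22087.0$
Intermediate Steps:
$N{\left(s \right)} = \sqrt{6}$
$\left(-71\right) \left(-127\right) N{\left(-9 \right)} = \left(-71\right) \left(-127\right) \sqrt{6} = 9017 \sqrt{6}$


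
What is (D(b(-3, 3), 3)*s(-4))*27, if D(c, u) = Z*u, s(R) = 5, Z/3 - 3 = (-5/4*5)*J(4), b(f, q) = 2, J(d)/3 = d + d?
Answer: -178605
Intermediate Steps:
J(d) = 6*d (J(d) = 3*(d + d) = 3*(2*d) = 6*d)
Z = -441 (Z = 9 + 3*((-5/4*5)*(6*4)) = 9 + 3*((-5*¼*5)*24) = 9 + 3*(-5/4*5*24) = 9 + 3*(-25/4*24) = 9 + 3*(-150) = 9 - 450 = -441)
D(c, u) = -441*u
(D(b(-3, 3), 3)*s(-4))*27 = (-441*3*5)*27 = -1323*5*27 = -6615*27 = -178605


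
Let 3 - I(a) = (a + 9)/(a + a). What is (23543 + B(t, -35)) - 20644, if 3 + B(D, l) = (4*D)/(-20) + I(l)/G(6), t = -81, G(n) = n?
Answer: 305827/105 ≈ 2912.6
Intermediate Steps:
I(a) = 3 - (9 + a)/(2*a) (I(a) = 3 - (a + 9)/(a + a) = 3 - (9 + a)/(2*a))
B(D, l) = -3 - D/5 + (-9 + 5*l)/(12*l) (B(D, l) = -3 + ((4*D)/(-20) + ((-9 + 5*l)/(2*l))/6) = -3 + ((4*D)*(-1/20) + ((-9 + 5*l)/(2*l))*(1/6)) = -3 + (-D/5 + (-9 + 5*l)/(12*l)) = -3 - D/5 + (-9 + 5*l)/(12*l))
(23543 + B(t, -35)) - 20644 = (23543 + (-31/12 - 3/4/(-35) - 1/5*(-81))) - 20644 = (23543 + (-31/12 - 3/4*(-1/35) + 81/5)) - 20644 = (23543 + (-31/12 + 3/140 + 81/5)) - 20644 = (23543 + 1432/105) - 20644 = 2473447/105 - 20644 = 305827/105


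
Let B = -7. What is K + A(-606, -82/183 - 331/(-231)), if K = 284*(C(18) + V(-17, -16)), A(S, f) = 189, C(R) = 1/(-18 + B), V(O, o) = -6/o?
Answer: 14207/50 ≈ 284.14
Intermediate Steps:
C(R) = -1/25 (C(R) = 1/(-18 - 7) = 1/(-25) = -1/25)
K = 4757/50 (K = 284*(-1/25 - 6/(-16)) = 284*(-1/25 - 6*(-1/16)) = 284*(-1/25 + 3/8) = 284*(67/200) = 4757/50 ≈ 95.140)
K + A(-606, -82/183 - 331/(-231)) = 4757/50 + 189 = 14207/50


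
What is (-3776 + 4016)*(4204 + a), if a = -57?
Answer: 995280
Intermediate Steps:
(-3776 + 4016)*(4204 + a) = (-3776 + 4016)*(4204 - 57) = 240*4147 = 995280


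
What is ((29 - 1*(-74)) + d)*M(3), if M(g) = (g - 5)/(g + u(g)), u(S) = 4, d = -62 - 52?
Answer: 22/7 ≈ 3.1429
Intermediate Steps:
d = -114
M(g) = (-5 + g)/(4 + g) (M(g) = (g - 5)/(g + 4) = (-5 + g)/(4 + g))
((29 - 1*(-74)) + d)*M(3) = ((29 - 1*(-74)) - 114)*((-5 + 3)/(4 + 3)) = ((29 + 74) - 114)*(-2/7) = (103 - 114)*((⅐)*(-2)) = -11*(-2/7) = 22/7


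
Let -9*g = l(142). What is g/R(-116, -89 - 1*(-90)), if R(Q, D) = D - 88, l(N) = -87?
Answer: -⅑ ≈ -0.11111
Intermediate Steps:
g = 29/3 (g = -⅑*(-87) = 29/3 ≈ 9.6667)
R(Q, D) = -88 + D
g/R(-116, -89 - 1*(-90)) = 29/(3*(-88 + (-89 - 1*(-90)))) = 29/(3*(-88 + (-89 + 90))) = 29/(3*(-88 + 1)) = (29/3)/(-87) = (29/3)*(-1/87) = -⅑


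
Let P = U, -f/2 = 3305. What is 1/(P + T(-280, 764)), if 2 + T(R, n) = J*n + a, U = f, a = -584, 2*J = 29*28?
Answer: 1/302988 ≈ 3.3005e-6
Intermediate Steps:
J = 406 (J = (29*28)/2 = (1/2)*812 = 406)
f = -6610 (f = -2*3305 = -6610)
U = -6610
P = -6610
T(R, n) = -586 + 406*n (T(R, n) = -2 + (406*n - 584) = -2 + (-584 + 406*n) = -586 + 406*n)
1/(P + T(-280, 764)) = 1/(-6610 + (-586 + 406*764)) = 1/(-6610 + (-586 + 310184)) = 1/(-6610 + 309598) = 1/302988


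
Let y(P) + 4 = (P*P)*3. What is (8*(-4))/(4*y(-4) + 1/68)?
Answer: -2176/11969 ≈ -0.18180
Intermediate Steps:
y(P) = -4 + 3*P² (y(P) = -4 + (P*P)*3 = -4 + P²*3 = -4 + 3*P²)
(8*(-4))/(4*y(-4) + 1/68) = (8*(-4))/(4*(-4 + 3*(-4)²) + 1/68) = -32/(4*(-4 + 3*16) + 1/68) = -32/(4*(-4 + 48) + 1/68) = -32/(4*44 + 1/68) = -32/(176 + 1/68) = -32/11969/68 = -32*68/11969 = -2176/11969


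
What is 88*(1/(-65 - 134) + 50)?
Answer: 875512/199 ≈ 4399.6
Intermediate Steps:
88*(1/(-65 - 134) + 50) = 88*(1/(-199) + 50) = 88*(-1/199 + 50) = 88*(9949/199) = 875512/199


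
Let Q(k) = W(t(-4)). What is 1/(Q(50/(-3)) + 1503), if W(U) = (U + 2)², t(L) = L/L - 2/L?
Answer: 4/6061 ≈ 0.00065996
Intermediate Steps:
t(L) = 1 - 2/L
W(U) = (2 + U)²
Q(k) = 49/4 (Q(k) = (2 + (-2 - 4)/(-4))² = (2 - ¼*(-6))² = (2 + 3/2)² = (7/2)² = 49/4)
1/(Q(50/(-3)) + 1503) = 1/(49/4 + 1503) = 1/(6061/4) = 4/6061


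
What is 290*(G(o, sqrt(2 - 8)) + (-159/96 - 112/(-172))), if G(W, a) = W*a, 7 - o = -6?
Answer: -200535/688 + 3770*I*sqrt(6) ≈ -291.48 + 9234.6*I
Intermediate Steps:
o = 13 (o = 7 - 1*(-6) = 7 + 6 = 13)
290*(G(o, sqrt(2 - 8)) + (-159/96 - 112/(-172))) = 290*(13*sqrt(2 - 8) + (-159/96 - 112/(-172))) = 290*(13*sqrt(-6) + (-159*1/96 - 112*(-1/172))) = 290*(13*(I*sqrt(6)) + (-53/32 + 28/43)) = 290*(13*I*sqrt(6) - 1383/1376) = 290*(-1383/1376 + 13*I*sqrt(6)) = -200535/688 + 3770*I*sqrt(6)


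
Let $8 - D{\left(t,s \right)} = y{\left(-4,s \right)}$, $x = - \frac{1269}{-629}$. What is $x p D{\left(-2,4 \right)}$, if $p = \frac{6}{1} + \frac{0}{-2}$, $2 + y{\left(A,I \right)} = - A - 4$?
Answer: $\frac{76140}{629} \approx 121.05$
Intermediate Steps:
$x = \frac{1269}{629}$ ($x = \left(-1269\right) \left(- \frac{1}{629}\right) = \frac{1269}{629} \approx 2.0175$)
$y{\left(A,I \right)} = -6 - A$ ($y{\left(A,I \right)} = -2 - \left(4 + A\right) = -6 - A$)
$p = 6$ ($p = 6 \cdot 1 + 0 \left(- \frac{1}{2}\right) = 6 + 0 = 6$)
$D{\left(t,s \right)} = 10$ ($D{\left(t,s \right)} = 8 - \left(-6 - -4\right) = 8 - \left(-6 + 4\right) = 8 - -2 = 8 + 2 = 10$)
$x p D{\left(-2,4 \right)} = \frac{1269 \cdot 6 \cdot 10}{629} = \frac{1269}{629} \cdot 60 = \frac{76140}{629}$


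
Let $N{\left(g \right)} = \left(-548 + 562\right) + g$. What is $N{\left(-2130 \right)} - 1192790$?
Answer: $-1194906$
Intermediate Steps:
$N{\left(g \right)} = 14 + g$
$N{\left(-2130 \right)} - 1192790 = \left(14 - 2130\right) - 1192790 = -2116 - 1192790 = -1194906$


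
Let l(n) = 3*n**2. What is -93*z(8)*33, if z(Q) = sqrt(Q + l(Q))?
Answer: -30690*sqrt(2) ≈ -43402.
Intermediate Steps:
z(Q) = sqrt(Q + 3*Q**2)
-93*z(8)*33 = -93*2*sqrt(2)*sqrt(1 + 3*8)*33 = -93*2*sqrt(2)*sqrt(1 + 24)*33 = -93*10*sqrt(2)*33 = -930*sqrt(2)*33 = -30690*sqrt(2)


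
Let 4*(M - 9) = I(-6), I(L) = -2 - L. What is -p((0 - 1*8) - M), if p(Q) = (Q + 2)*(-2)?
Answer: -32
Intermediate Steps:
M = 10 (M = 9 + (-2 - 1*(-6))/4 = 9 + (-2 + 6)/4 = 9 + (1/4)*4 = 9 + 1 = 10)
p(Q) = -4 - 2*Q (p(Q) = (2 + Q)*(-2) = -4 - 2*Q)
-p((0 - 1*8) - M) = -(-4 - 2*((0 - 1*8) - 1*10)) = -(-4 - 2*((0 - 8) - 10)) = -(-4 - 2*(-8 - 10)) = -(-4 - 2*(-18)) = -(-4 + 36) = -1*32 = -32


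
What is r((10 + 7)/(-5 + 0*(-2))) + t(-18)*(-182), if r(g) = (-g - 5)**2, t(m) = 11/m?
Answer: 25601/225 ≈ 113.78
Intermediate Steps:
r(g) = (-5 - g)**2
r((10 + 7)/(-5 + 0*(-2))) + t(-18)*(-182) = (5 + (10 + 7)/(-5 + 0*(-2)))**2 + (11/(-18))*(-182) = (5 + 17/(-5 + 0))**2 + (11*(-1/18))*(-182) = (5 + 17/(-5))**2 - 11/18*(-182) = (5 + 17*(-1/5))**2 + 1001/9 = (5 - 17/5)**2 + 1001/9 = (8/5)**2 + 1001/9 = 64/25 + 1001/9 = 25601/225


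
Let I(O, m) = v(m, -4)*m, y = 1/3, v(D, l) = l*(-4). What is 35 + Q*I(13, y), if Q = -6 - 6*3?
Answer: -93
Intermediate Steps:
v(D, l) = -4*l
y = 1/3 ≈ 0.33333
I(O, m) = 16*m (I(O, m) = (-4*(-4))*m = 16*m)
Q = -24 (Q = -6 - 18 = -24)
35 + Q*I(13, y) = 35 - 384/3 = 35 - 24*16/3 = 35 - 128 = -93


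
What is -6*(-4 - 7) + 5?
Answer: 71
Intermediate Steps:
-6*(-4 - 7) + 5 = -6*(-11) + 5 = 66 + 5 = 71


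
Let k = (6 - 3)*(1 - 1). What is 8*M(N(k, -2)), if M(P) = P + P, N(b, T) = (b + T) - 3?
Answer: -80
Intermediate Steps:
k = 0 (k = 3*0 = 0)
N(b, T) = -3 + T + b (N(b, T) = (T + b) - 3 = -3 + T + b)
M(P) = 2*P
8*M(N(k, -2)) = 8*(2*(-3 - 2 + 0)) = 8*(2*(-5)) = 8*(-10) = -80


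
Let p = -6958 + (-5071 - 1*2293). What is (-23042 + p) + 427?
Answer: -36937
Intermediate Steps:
p = -14322 (p = -6958 + (-5071 - 2293) = -6958 - 7364 = -14322)
(-23042 + p) + 427 = (-23042 - 14322) + 427 = -37364 + 427 = -36937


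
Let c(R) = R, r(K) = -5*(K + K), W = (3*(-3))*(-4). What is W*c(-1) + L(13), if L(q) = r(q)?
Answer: -166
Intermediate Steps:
W = 36 (W = -9*(-4) = 36)
r(K) = -10*K
L(q) = -10*q
W*c(-1) + L(13) = 36*(-1) - 10*13 = -36 - 130 = -166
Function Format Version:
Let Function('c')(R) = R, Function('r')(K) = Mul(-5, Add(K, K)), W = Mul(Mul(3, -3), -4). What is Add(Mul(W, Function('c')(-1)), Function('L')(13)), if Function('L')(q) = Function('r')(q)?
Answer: -166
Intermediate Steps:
W = 36 (W = Mul(-9, -4) = 36)
Function('r')(K) = Mul(-10, K) (Function('r')(K) = Mul(-5, Mul(2, K)) = Mul(-10, K))
Function('L')(q) = Mul(-10, q)
Add(Mul(W, Function('c')(-1)), Function('L')(13)) = Add(Mul(36, -1), Mul(-10, 13)) = Add(-36, -130) = -166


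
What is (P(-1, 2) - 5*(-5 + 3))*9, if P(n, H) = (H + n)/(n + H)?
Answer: 99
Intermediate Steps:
P(n, H) = 1 (P(n, H) = (H + n)/(H + n) = 1)
(P(-1, 2) - 5*(-5 + 3))*9 = (1 - 5*(-5 + 3))*9 = (1 - 5*(-2))*9 = (1 + 10)*9 = 11*9 = 99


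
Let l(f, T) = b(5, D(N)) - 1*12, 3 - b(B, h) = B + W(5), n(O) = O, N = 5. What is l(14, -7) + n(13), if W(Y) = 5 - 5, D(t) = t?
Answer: -1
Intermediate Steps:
W(Y) = 0
b(B, h) = 3 - B (b(B, h) = 3 - (B + 0) = 3 - B)
l(f, T) = -14 (l(f, T) = (3 - 1*5) - 1*12 = (3 - 5) - 12 = -2 - 12 = -14)
l(14, -7) + n(13) = -14 + 13 = -1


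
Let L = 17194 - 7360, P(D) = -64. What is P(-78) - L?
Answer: -9898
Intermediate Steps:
L = 9834
P(-78) - L = -64 - 1*9834 = -64 - 9834 = -9898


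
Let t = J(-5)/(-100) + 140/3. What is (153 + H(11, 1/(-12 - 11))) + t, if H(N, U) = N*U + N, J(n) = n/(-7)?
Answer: 2030351/9660 ≈ 210.18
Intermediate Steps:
J(n) = -n/7 (J(n) = n*(-1/7) = -n/7)
H(N, U) = N + N*U
t = 19597/420 (t = -1/7*(-5)/(-100) + 140/3 = (5/7)*(-1/100) + 140*(1/3) = -1/140 + 140/3 = 19597/420 ≈ 46.660)
(153 + H(11, 1/(-12 - 11))) + t = (153 + 11*(1 + 1/(-12 - 11))) + 19597/420 = (153 + 11*(1 + 1/(-23))) + 19597/420 = (153 + 11*(1 - 1/23)) + 19597/420 = (153 + 11*(22/23)) + 19597/420 = (153 + 242/23) + 19597/420 = 3761/23 + 19597/420 = 2030351/9660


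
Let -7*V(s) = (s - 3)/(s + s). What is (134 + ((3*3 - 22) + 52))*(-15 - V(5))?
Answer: -90652/35 ≈ -2590.1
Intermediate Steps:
V(s) = -(-3 + s)/(14*s) (V(s) = -(s - 3)/(7*(s + s)) = -(-3 + s)/(7*(2*s)) = -(-3 + s)*1/(2*s)/7 = -(-3 + s)/(14*s))
(134 + ((3*3 - 22) + 52))*(-15 - V(5)) = (134 + ((3*3 - 22) + 52))*(-15 - (3 - 1*5)/(14*5)) = (134 + ((9 - 22) + 52))*(-15 - (3 - 5)/(14*5)) = (134 + (-13 + 52))*(-15 - (-2)/(14*5)) = (134 + 39)*(-15 - 1*(-1/35)) = 173*(-15 + 1/35) = 173*(-524/35) = -90652/35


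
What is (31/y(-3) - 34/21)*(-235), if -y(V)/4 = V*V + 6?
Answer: 14053/28 ≈ 501.89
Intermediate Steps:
y(V) = -24 - 4*V² (y(V) = -4*(V*V + 6) = -4*(V² + 6) = -4*(6 + V²) = -24 - 4*V²)
(31/y(-3) - 34/21)*(-235) = (31/(-24 - 4*(-3)²) - 34/21)*(-235) = (31/(-24 - 4*9) - 34*1/21)*(-235) = (31/(-24 - 36) - 34/21)*(-235) = (31/(-60) - 34/21)*(-235) = (31*(-1/60) - 34/21)*(-235) = (-31/60 - 34/21)*(-235) = -299/140*(-235) = 14053/28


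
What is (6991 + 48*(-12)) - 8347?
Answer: -1932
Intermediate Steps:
(6991 + 48*(-12)) - 8347 = (6991 - 576) - 8347 = 6415 - 8347 = -1932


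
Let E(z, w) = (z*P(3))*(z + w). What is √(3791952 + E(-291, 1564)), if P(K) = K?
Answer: 3*√297847 ≈ 1637.3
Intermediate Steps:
E(z, w) = 3*z*(w + z) (E(z, w) = (z*3)*(z + w) = (3*z)*(w + z) = 3*z*(w + z))
√(3791952 + E(-291, 1564)) = √(3791952 + 3*(-291)*(1564 - 291)) = √(3791952 + 3*(-291)*1273) = √(3791952 - 1111329) = √2680623 = 3*√297847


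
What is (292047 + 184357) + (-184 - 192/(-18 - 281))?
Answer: 142389972/299 ≈ 4.7622e+5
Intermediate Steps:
(292047 + 184357) + (-184 - 192/(-18 - 281)) = 476404 + (-184 - 192/(-299)) = 476404 + (-184 - 1/299*(-192)) = 476404 + (-184 + 192/299) = 476404 - 54824/299 = 142389972/299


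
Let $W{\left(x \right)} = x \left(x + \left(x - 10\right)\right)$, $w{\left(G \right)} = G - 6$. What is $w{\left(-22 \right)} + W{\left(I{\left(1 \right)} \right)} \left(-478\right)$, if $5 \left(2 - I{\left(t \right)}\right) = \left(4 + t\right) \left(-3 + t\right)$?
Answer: $3796$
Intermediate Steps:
$w{\left(G \right)} = -6 + G$
$I{\left(t \right)} = 2 - \frac{\left(-3 + t\right) \left(4 + t\right)}{5}$ ($I{\left(t \right)} = 2 - \frac{\left(4 + t\right) \left(-3 + t\right)}{5} = 2 - \frac{\left(-3 + t\right) \left(4 + t\right)}{5}$)
$W{\left(x \right)} = x \left(-10 + 2 x\right)$ ($W{\left(x \right)} = x \left(x + \left(-10 + x\right)\right) = x \left(-10 + 2 x\right)$)
$w{\left(-22 \right)} + W{\left(I{\left(1 \right)} \right)} \left(-478\right) = \left(-6 - 22\right) + 2 \left(\frac{22}{5} - \frac{1}{5} - \frac{1^{2}}{5}\right) \left(-5 - \left(- \frac{21}{5} + \frac{1}{5}\right)\right) \left(-478\right) = -28 + 2 \left(\frac{22}{5} - \frac{1}{5} - \frac{1}{5}\right) \left(-5 - -4\right) \left(-478\right) = -28 + 2 \cdot 4 \left(-5 + 4\right) \left(-478\right) = -28 + 2 \cdot 4 \left(-1\right) \left(-478\right) = -28 - -3824 = -28 + 3824 = 3796$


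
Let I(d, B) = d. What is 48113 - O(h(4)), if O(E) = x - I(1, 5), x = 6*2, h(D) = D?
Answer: 48102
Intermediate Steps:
x = 12
O(E) = 11 (O(E) = 12 - 1*1 = 12 - 1 = 11)
48113 - O(h(4)) = 48113 - 1*11 = 48113 - 11 = 48102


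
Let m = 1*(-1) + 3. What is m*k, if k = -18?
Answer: -36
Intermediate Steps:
m = 2 (m = -1 + 3 = 2)
m*k = 2*(-18) = -36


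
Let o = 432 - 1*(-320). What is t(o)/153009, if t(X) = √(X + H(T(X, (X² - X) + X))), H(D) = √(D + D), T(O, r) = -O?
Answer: 2*√(188 + I*√94)/153009 ≈ 0.00017928 + 4.6198e-6*I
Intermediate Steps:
o = 752 (o = 432 + 320 = 752)
H(D) = √2*√D (H(D) = √(2*D) = √2*√D)
t(X) = √(X + √2*√(-X))
t(o)/153009 = √(752 + √2*√(-1*752))/153009 = √(752 + √2*√(-752))*(1/153009) = √(752 + √2*(4*I*√47))*(1/153009) = √(752 + 4*I*√94)*(1/153009) = √(752 + 4*I*√94)/153009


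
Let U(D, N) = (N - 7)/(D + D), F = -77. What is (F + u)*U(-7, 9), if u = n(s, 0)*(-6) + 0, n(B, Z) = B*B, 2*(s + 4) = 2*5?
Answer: 83/7 ≈ 11.857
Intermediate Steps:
s = 1 (s = -4 + (2*5)/2 = -4 + (½)*10 = -4 + 5 = 1)
n(B, Z) = B²
U(D, N) = (-7 + N)/(2*D) (U(D, N) = (-7 + N)/((2*D)) = (-7 + N)*(1/(2*D)) = (-7 + N)/(2*D))
u = -6 (u = 1²*(-6) + 0 = 1*(-6) + 0 = -6 + 0 = -6)
(F + u)*U(-7, 9) = (-77 - 6)*((½)*(-7 + 9)/(-7)) = -83*(-1)*2/(2*7) = -83*(-⅐) = 83/7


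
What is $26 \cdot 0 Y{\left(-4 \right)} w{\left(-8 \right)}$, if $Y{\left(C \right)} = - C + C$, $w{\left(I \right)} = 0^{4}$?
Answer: $0$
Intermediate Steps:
$w{\left(I \right)} = 0$
$Y{\left(C \right)} = 0$
$26 \cdot 0 Y{\left(-4 \right)} w{\left(-8 \right)} = 26 \cdot 0 \cdot 0 \cdot 0 = 0 \cdot 0 = 0$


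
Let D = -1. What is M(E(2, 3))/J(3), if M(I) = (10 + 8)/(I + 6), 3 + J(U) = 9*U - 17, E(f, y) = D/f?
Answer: 36/77 ≈ 0.46753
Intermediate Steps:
E(f, y) = -1/f
J(U) = -20 + 9*U (J(U) = -3 + (9*U - 17) = -3 + (-17 + 9*U) = -20 + 9*U)
M(I) = 18/(6 + I)
M(E(2, 3))/J(3) = (18/(6 - 1/2))/(-20 + 9*3) = (18/(6 - 1*½))/(-20 + 27) = (18/(6 - ½))/7 = (18/(11/2))*(⅐) = (18*(2/11))*(⅐) = (36/11)*(⅐) = 36/77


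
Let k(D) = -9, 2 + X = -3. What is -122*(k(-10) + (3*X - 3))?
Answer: 3294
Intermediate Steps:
X = -5 (X = -2 - 3 = -5)
-122*(k(-10) + (3*X - 3)) = -122*(-9 + (3*(-5) - 3)) = -122*(-9 + (-15 - 3)) = -122*(-9 - 18) = -122*(-27) = 3294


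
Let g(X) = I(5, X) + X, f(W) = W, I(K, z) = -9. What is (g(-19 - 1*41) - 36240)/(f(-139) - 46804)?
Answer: 2793/3611 ≈ 0.77347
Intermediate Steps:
g(X) = -9 + X
(g(-19 - 1*41) - 36240)/(f(-139) - 46804) = ((-9 + (-19 - 1*41)) - 36240)/(-139 - 46804) = ((-9 + (-19 - 41)) - 36240)/(-46943) = ((-9 - 60) - 36240)*(-1/46943) = (-69 - 36240)*(-1/46943) = -36309*(-1/46943) = 2793/3611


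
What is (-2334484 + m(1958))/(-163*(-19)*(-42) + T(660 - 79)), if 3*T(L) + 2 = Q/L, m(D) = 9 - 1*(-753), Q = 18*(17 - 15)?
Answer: 2033838723/113360054 ≈ 17.941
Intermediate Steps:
Q = 36 (Q = 18*2 = 36)
m(D) = 762 (m(D) = 9 + 753 = 762)
T(L) = -⅔ + 12/L (T(L) = -⅔ + (36/L)/3 = -⅔ + 12/L)
(-2334484 + m(1958))/(-163*(-19)*(-42) + T(660 - 79)) = (-2334484 + 762)/(-163*(-19)*(-42) + (-⅔ + 12/(660 - 79))) = -2333722/(3097*(-42) + (-⅔ + 12/581)) = -2333722/(-130074 + (-⅔ + 12*(1/581))) = -2333722/(-130074 + (-⅔ + 12/581)) = -2333722/(-130074 - 1126/1743) = -2333722/(-226720108/1743) = -2333722*(-1743/226720108) = 2033838723/113360054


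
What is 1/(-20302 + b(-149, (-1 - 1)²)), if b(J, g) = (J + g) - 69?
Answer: -1/20516 ≈ -4.8742e-5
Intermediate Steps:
b(J, g) = -69 + J + g
1/(-20302 + b(-149, (-1 - 1)²)) = 1/(-20302 + (-69 - 149 + (-1 - 1)²)) = 1/(-20302 + (-69 - 149 + (-2)²)) = 1/(-20302 + (-69 - 149 + 4)) = 1/(-20302 - 214) = 1/(-20516) = -1/20516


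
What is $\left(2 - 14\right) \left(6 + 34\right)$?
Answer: $-480$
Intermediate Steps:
$\left(2 - 14\right) \left(6 + 34\right) = \left(2 - 14\right) 40 = \left(-12\right) 40 = -480$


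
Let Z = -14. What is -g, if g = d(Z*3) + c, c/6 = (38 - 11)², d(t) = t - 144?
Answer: -4188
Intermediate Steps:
d(t) = -144 + t
c = 4374 (c = 6*(38 - 11)² = 6*27² = 6*729 = 4374)
g = 4188 (g = (-144 - 14*3) + 4374 = (-144 - 42) + 4374 = -186 + 4374 = 4188)
-g = -1*4188 = -4188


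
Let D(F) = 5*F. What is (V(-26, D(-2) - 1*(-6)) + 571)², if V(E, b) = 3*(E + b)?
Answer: 231361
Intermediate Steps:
V(E, b) = 3*E + 3*b
(V(-26, D(-2) - 1*(-6)) + 571)² = ((3*(-26) + 3*(5*(-2) - 1*(-6))) + 571)² = ((-78 + 3*(-10 + 6)) + 571)² = ((-78 + 3*(-4)) + 571)² = ((-78 - 12) + 571)² = (-90 + 571)² = 481² = 231361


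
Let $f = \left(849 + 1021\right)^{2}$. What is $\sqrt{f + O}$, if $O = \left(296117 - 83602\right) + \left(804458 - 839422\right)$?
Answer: $\sqrt{3674451} \approx 1916.9$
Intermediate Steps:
$O = 177551$ ($O = 212515 + \left(804458 - 839422\right) = 212515 - 34964 = 177551$)
$f = 3496900$ ($f = 1870^{2} = 3496900$)
$\sqrt{f + O} = \sqrt{3496900 + 177551} = \sqrt{3674451}$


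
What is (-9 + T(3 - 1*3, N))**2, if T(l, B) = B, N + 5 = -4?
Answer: 324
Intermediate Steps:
N = -9 (N = -5 - 4 = -9)
(-9 + T(3 - 1*3, N))**2 = (-9 - 9)**2 = (-18)**2 = 324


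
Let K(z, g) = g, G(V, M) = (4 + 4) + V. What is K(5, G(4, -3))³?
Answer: 1728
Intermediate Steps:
G(V, M) = 8 + V
K(5, G(4, -3))³ = (8 + 4)³ = 12³ = 1728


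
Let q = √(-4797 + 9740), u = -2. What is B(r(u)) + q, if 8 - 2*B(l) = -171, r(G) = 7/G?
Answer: 179/2 + √4943 ≈ 159.81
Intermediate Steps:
q = √4943 ≈ 70.307
B(l) = 179/2 (B(l) = 4 - ½*(-171) = 4 + 171/2 = 179/2)
B(r(u)) + q = 179/2 + √4943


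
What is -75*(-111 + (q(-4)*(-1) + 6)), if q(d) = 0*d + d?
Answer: 7575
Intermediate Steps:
q(d) = d (q(d) = 0 + d = d)
-75*(-111 + (q(-4)*(-1) + 6)) = -75*(-111 + (-4*(-1) + 6)) = -75*(-111 + (4 + 6)) = -75*(-111 + 10) = -75*(-101) = 7575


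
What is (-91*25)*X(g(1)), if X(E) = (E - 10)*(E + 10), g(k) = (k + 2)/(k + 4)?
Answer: 226681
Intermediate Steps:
g(k) = (2 + k)/(4 + k)
X(E) = (-10 + E)*(10 + E)
(-91*25)*X(g(1)) = (-91*25)*(-100 + ((2 + 1)/(4 + 1))²) = -2275*(-100 + (3/5)²) = -2275*(-100 + ((⅕)*3)²) = -2275*(-100 + (⅗)²) = -2275*(-100 + 9/25) = -2275*(-2491/25) = 226681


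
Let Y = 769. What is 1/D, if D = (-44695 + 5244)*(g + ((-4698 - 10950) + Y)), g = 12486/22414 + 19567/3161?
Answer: 35425327/20784933681641391 ≈ 1.7044e-9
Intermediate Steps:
g = 239021492/35425327 (g = 12486*(1/22414) + 19567*(1/3161) = 6243/11207 + 19567/3161 = 239021492/35425327 ≈ 6.7472)
D = 20784933681641391/35425327 (D = (-44695 + 5244)*(239021492/35425327 + ((-4698 - 10950) + 769)) = -39451*(239021492/35425327 + (-15648 + 769)) = -39451*(239021492/35425327 - 14879) = -39451*(-526854418941/35425327) = 20784933681641391/35425327 ≈ 5.8673e+8)
1/D = 1/(20784933681641391/35425327) = 35425327/20784933681641391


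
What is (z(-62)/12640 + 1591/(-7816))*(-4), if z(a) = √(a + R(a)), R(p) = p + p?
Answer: 1591/1954 - I*√186/3160 ≈ 0.81423 - 0.0043159*I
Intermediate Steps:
R(p) = 2*p
z(a) = √3*√a (z(a) = √(a + 2*a) = √(3*a) = √3*√a)
(z(-62)/12640 + 1591/(-7816))*(-4) = ((√3*√(-62))/12640 + 1591/(-7816))*(-4) = ((√3*(I*√62))*(1/12640) + 1591*(-1/7816))*(-4) = ((I*√186)*(1/12640) - 1591/7816)*(-4) = (I*√186/12640 - 1591/7816)*(-4) = (-1591/7816 + I*√186/12640)*(-4) = 1591/1954 - I*√186/3160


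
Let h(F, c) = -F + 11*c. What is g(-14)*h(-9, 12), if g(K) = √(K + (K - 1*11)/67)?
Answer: 423*I*√7169/67 ≈ 534.56*I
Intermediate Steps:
g(K) = √(-11/67 + 68*K/67) (g(K) = √(K + (K - 11)*(1/67)) = √(K + (-11 + K)*(1/67)) = √(K + (-11/67 + K/67)) = √(-11/67 + 68*K/67))
g(-14)*h(-9, 12) = (√(-737 + 4556*(-14))/67)*(-1*(-9) + 11*12) = (√(-737 - 63784)/67)*(9 + 132) = (√(-64521)/67)*141 = ((3*I*√7169)/67)*141 = (3*I*√7169/67)*141 = 423*I*√7169/67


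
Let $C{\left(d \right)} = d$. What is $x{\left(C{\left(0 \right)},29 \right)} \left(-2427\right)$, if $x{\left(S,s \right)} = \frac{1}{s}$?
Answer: $- \frac{2427}{29} \approx -83.69$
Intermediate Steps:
$x{\left(C{\left(0 \right)},29 \right)} \left(-2427\right) = \frac{1}{29} \left(-2427\right) = - \frac{2427}{29}$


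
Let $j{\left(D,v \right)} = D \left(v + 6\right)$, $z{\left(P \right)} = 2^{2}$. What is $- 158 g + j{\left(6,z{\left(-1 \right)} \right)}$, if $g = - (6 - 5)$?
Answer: $218$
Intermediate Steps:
$z{\left(P \right)} = 4$
$g = -1$ ($g = \left(-1\right) 1 = -1$)
$j{\left(D,v \right)} = D \left(6 + v\right)$
$- 158 g + j{\left(6,z{\left(-1 \right)} \right)} = \left(-158\right) \left(-1\right) + 6 \left(6 + 4\right) = 158 + 6 \cdot 10 = 158 + 60 = 218$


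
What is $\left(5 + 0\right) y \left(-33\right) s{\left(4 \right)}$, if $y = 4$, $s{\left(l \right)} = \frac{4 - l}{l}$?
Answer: $0$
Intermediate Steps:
$s{\left(l \right)} = \frac{4 - l}{l}$
$\left(5 + 0\right) y \left(-33\right) s{\left(4 \right)} = \left(5 + 0\right) 4 \left(-33\right) \frac{4 - 4}{4} = 5 \cdot 4 \left(-33\right) \frac{4 - 4}{4} = 20 \left(-33\right) \frac{1}{4} \cdot 0 = \left(-660\right) 0 = 0$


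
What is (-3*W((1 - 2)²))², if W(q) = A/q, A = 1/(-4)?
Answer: 9/16 ≈ 0.56250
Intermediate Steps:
A = -¼ ≈ -0.25000
W(q) = -1/(4*q)
(-3*W((1 - 2)²))² = (-(-3)/(4*((1 - 2)²)))² = (-(-3)/(4*((-1)²)))² = (-(-3)/(4*1))² = (-(-3)/4)² = (-3*(-¼))² = (¾)² = 9/16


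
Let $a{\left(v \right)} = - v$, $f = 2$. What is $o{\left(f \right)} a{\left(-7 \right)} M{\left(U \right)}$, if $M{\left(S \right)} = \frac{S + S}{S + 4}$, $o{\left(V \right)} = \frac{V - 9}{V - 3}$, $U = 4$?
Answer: $49$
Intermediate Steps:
$o{\left(V \right)} = \frac{-9 + V}{-3 + V}$
$M{\left(S \right)} = \frac{2 S}{4 + S}$
$o{\left(f \right)} a{\left(-7 \right)} M{\left(U \right)} = \frac{-9 + 2}{-3 + 2} \left(\left(-1\right) \left(-7\right)\right) 2 \cdot 4 \frac{1}{4 + 4} = \frac{1}{-1} \left(-7\right) 7 \cdot 2 \cdot 4 \cdot \frac{1}{8} = \left(-1\right) \left(-7\right) 7 \cdot 2 \cdot 4 \cdot \frac{1}{8} = 7 \cdot 7 \cdot 1 = 49 \cdot 1 = 49$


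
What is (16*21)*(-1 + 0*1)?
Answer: -336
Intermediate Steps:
(16*21)*(-1 + 0*1) = 336*(-1 + 0) = 336*(-1) = -336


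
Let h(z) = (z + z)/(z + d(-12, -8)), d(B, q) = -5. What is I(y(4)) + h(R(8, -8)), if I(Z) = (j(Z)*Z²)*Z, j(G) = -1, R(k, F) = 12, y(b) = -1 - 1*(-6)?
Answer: -851/7 ≈ -121.57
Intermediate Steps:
y(b) = 5 (y(b) = -1 + 6 = 5)
I(Z) = -Z³ (I(Z) = (-Z²)*Z = -Z³)
h(z) = 2*z/(-5 + z) (h(z) = (z + z)/(z - 5) = (2*z)/(-5 + z) = 2*z/(-5 + z))
I(y(4)) + h(R(8, -8)) = -1*5³ + 2*12/(-5 + 12) = -1*125 + 2*12/7 = -125 + 2*12*(⅐) = -125 + 24/7 = -851/7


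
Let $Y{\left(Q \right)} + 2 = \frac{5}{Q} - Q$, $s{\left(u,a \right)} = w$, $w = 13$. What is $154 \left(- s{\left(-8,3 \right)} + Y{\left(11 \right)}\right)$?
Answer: $-3934$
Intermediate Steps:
$s{\left(u,a \right)} = 13$
$Y{\left(Q \right)} = -2 - Q + \frac{5}{Q}$ ($Y{\left(Q \right)} = -2 - \left(Q - \frac{5}{Q}\right) = -2 - Q + \frac{5}{Q}$)
$154 \left(- s{\left(-8,3 \right)} + Y{\left(11 \right)}\right) = 154 \left(\left(-1\right) 13 - \left(13 - \frac{5}{11}\right)\right) = 154 \left(-13 - \frac{138}{11}\right) = 154 \left(- \frac{281}{11}\right) = -3934$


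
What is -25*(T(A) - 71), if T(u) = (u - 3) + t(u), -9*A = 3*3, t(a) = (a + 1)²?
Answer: 1875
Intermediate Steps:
t(a) = (1 + a)²
A = -1 (A = -3/3 = -⅑*9 = -1)
T(u) = -3 + u + (1 + u)² (T(u) = (u - 3) + (1 + u)² = (-3 + u) + (1 + u)² = -3 + u + (1 + u)²)
-25*(T(A) - 71) = -25*((-3 - 1 + (1 - 1)²) - 71) = -25*((-3 - 1 + 0²) - 71) = -25*((-3 - 1 + 0) - 71) = -25*(-4 - 71) = -25*(-75) = 1875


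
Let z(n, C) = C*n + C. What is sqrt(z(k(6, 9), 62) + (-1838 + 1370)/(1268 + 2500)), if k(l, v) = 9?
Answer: sqrt(61117274)/314 ≈ 24.897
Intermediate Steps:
z(n, C) = C + C*n
sqrt(z(k(6, 9), 62) + (-1838 + 1370)/(1268 + 2500)) = sqrt(62*(1 + 9) + (-1838 + 1370)/(1268 + 2500)) = sqrt(62*10 - 468/3768) = sqrt(620 - 468*1/3768) = sqrt(620 - 39/314) = sqrt(194641/314) = sqrt(61117274)/314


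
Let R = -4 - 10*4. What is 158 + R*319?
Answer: -13878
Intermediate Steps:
R = -44 (R = -4 - 40 = -44)
158 + R*319 = 158 - 44*319 = 158 - 14036 = -13878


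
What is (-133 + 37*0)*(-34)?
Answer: 4522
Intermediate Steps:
(-133 + 37*0)*(-34) = (-133 + 0)*(-34) = -133*(-34) = 4522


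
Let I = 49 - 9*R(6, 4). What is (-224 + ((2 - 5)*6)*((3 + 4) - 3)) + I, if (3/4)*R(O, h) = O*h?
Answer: -535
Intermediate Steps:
R(O, h) = 4*O*h/3 (R(O, h) = 4*(O*h)/3 = 4*O*h/3)
I = -239 (I = 49 - 9*(4/3)*6*4 = 49 - 9*32 = 49 - 1*288 = 49 - 288 = -239)
(-224 + ((2 - 5)*6)*((3 + 4) - 3)) + I = (-224 + ((2 - 5)*6)*((3 + 4) - 3)) - 239 = (-224 + (-3*6)*(7 - 3)) - 239 = (-224 - 18*4) - 239 = (-224 - 72) - 239 = -296 - 239 = -535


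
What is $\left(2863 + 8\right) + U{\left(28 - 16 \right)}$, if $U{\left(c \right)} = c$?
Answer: $2883$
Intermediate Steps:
$\left(2863 + 8\right) + U{\left(28 - 16 \right)} = \left(2863 + 8\right) + \left(28 - 16\right) = 2871 + \left(28 - 16\right) = 2871 + 12 = 2883$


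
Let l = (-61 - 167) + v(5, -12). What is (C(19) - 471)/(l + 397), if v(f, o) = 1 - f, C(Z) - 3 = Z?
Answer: -449/165 ≈ -2.7212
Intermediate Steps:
C(Z) = 3 + Z
l = -232 (l = (-61 - 167) + (1 - 1*5) = -228 + (1 - 5) = -228 - 4 = -232)
(C(19) - 471)/(l + 397) = ((3 + 19) - 471)/(-232 + 397) = (22 - 471)/165 = -449*1/165 = -449/165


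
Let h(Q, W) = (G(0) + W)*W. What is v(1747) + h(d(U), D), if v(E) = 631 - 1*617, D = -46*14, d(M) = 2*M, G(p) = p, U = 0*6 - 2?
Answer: 414750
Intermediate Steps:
U = -2 (U = 0 - 2 = -2)
D = -644
h(Q, W) = W**2 (h(Q, W) = (0 + W)*W = W*W = W**2)
v(E) = 14 (v(E) = 631 - 617 = 14)
v(1747) + h(d(U), D) = 14 + (-644)**2 = 14 + 414736 = 414750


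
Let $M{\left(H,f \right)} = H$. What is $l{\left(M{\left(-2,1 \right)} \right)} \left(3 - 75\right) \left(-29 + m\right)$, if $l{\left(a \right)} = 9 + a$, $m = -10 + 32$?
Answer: $3528$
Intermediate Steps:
$m = 22$
$l{\left(M{\left(-2,1 \right)} \right)} \left(3 - 75\right) \left(-29 + m\right) = \left(9 - 2\right) \left(3 - 75\right) \left(-29 + 22\right) = 7 \left(\left(-72\right) \left(-7\right)\right) = 7 \cdot 504 = 3528$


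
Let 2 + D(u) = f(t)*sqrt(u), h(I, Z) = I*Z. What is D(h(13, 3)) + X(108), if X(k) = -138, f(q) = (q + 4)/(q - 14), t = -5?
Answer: -140 + sqrt(39)/19 ≈ -139.67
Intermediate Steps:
f(q) = (4 + q)/(-14 + q)
D(u) = -2 + sqrt(u)/19 (D(u) = -2 + ((4 - 5)/(-14 - 5))*sqrt(u) = -2 + (-1/(-19))*sqrt(u) = -2 + (-1/19*(-1))*sqrt(u) = -2 + sqrt(u)/19)
D(h(13, 3)) + X(108) = (-2 + sqrt(13*3)/19) - 138 = (-2 + sqrt(39)/19) - 138 = -140 + sqrt(39)/19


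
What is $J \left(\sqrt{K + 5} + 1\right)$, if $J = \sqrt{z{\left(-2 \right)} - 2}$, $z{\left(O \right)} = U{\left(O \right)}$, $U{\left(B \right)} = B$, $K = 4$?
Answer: $8 i \approx 8.0 i$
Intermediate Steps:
$z{\left(O \right)} = O$
$J = 2 i$ ($J = \sqrt{-2 - 2} = \sqrt{-4} = 2 i \approx 2.0 i$)
$J \left(\sqrt{K + 5} + 1\right) = 2 i \left(\sqrt{4 + 5} + 1\right) = 2 i \left(\sqrt{9} + 1\right) = 2 i \left(3 + 1\right) = 2 i 4 = 8 i$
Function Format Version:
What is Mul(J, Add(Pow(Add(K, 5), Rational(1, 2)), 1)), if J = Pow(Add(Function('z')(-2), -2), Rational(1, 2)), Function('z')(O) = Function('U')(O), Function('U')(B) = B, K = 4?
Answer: Mul(8, I) ≈ Mul(8.0000, I)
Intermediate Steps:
Function('z')(O) = O
J = Mul(2, I) (J = Pow(Add(-2, -2), Rational(1, 2)) = Pow(-4, Rational(1, 2)) = Mul(2, I) ≈ Mul(2.0000, I))
Mul(J, Add(Pow(Add(K, 5), Rational(1, 2)), 1)) = Mul(Mul(2, I), Add(Pow(Add(4, 5), Rational(1, 2)), 1)) = Mul(Mul(2, I), Add(Pow(9, Rational(1, 2)), 1)) = Mul(Mul(2, I), Add(3, 1)) = Mul(Mul(2, I), 4) = Mul(8, I)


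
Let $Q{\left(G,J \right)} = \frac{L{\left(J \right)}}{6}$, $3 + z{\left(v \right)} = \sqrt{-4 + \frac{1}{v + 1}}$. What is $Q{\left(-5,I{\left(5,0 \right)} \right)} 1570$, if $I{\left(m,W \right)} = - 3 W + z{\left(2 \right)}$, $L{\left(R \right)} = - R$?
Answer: $785 - \frac{785 i \sqrt{33}}{9} \approx 785.0 - 501.05 i$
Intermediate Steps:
$z{\left(v \right)} = -3 + \sqrt{-4 + \frac{1}{1 + v}}$ ($z{\left(v \right)} = -3 + \sqrt{-4 + \frac{1}{v + 1}} = -3 + \sqrt{-4 + \frac{1}{1 + v}}$)
$I{\left(m,W \right)} = -3 - 3 W + \frac{i \sqrt{33}}{3}$ ($I{\left(m,W \right)} = - 3 W - \left(3 - \sqrt{\frac{-3 - 8}{1 + 2}}\right) = - 3 W - \left(3 - \sqrt{\frac{-3 - 8}{3}}\right) = - 3 W - \left(3 - \sqrt{\frac{1}{3} \left(-11\right)}\right) = - 3 W - \left(3 - \sqrt{- \frac{11}{3}}\right) = - 3 W - \left(3 - \frac{i \sqrt{33}}{3}\right) = -3 - 3 W + \frac{i \sqrt{33}}{3}$)
$Q{\left(G,J \right)} = - \frac{J}{6}$ ($Q{\left(G,J \right)} = \frac{\left(-1\right) J}{6} = - J \frac{1}{6} = - \frac{J}{6}$)
$Q{\left(-5,I{\left(5,0 \right)} \right)} 1570 = - \frac{-3 - 0 + \frac{i \sqrt{33}}{3}}{6} \cdot 1570 = - \frac{-3 + 0 + \frac{i \sqrt{33}}{3}}{6} \cdot 1570 = - \frac{-3 + \frac{i \sqrt{33}}{3}}{6} \cdot 1570 = \left(\frac{1}{2} - \frac{i \sqrt{33}}{18}\right) 1570 = 785 - \frac{785 i \sqrt{33}}{9}$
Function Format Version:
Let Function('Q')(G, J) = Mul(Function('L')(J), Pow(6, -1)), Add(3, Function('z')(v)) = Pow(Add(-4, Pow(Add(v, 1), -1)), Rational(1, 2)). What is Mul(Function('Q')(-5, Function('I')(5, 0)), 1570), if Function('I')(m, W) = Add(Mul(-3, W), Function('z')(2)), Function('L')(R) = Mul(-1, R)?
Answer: Add(785, Mul(Rational(-785, 9), I, Pow(33, Rational(1, 2)))) ≈ Add(785.00, Mul(-501.05, I))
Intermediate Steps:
Function('z')(v) = Add(-3, Pow(Add(-4, Pow(Add(1, v), -1)), Rational(1, 2))) (Function('z')(v) = Add(-3, Pow(Add(-4, Pow(Add(v, 1), -1)), Rational(1, 2))) = Add(-3, Pow(Add(-4, Pow(Add(1, v), -1)), Rational(1, 2))))
Function('I')(m, W) = Add(-3, Mul(-3, W), Mul(Rational(1, 3), I, Pow(33, Rational(1, 2)))) (Function('I')(m, W) = Add(Mul(-3, W), Add(-3, Pow(Mul(Pow(Add(1, 2), -1), Add(-3, Mul(-4, 2))), Rational(1, 2)))) = Add(Mul(-3, W), Add(-3, Pow(Mul(Pow(3, -1), Add(-3, -8)), Rational(1, 2)))) = Add(Mul(-3, W), Add(-3, Pow(Mul(Rational(1, 3), -11), Rational(1, 2)))) = Add(Mul(-3, W), Add(-3, Pow(Rational(-11, 3), Rational(1, 2)))) = Add(Mul(-3, W), Add(-3, Mul(Rational(1, 3), I, Pow(33, Rational(1, 2))))) = Add(-3, Mul(-3, W), Mul(Rational(1, 3), I, Pow(33, Rational(1, 2)))))
Function('Q')(G, J) = Mul(Rational(-1, 6), J) (Function('Q')(G, J) = Mul(Mul(-1, J), Pow(6, -1)) = Mul(Mul(-1, J), Rational(1, 6)) = Mul(Rational(-1, 6), J))
Mul(Function('Q')(-5, Function('I')(5, 0)), 1570) = Mul(Mul(Rational(-1, 6), Add(-3, Mul(-3, 0), Mul(Rational(1, 3), I, Pow(33, Rational(1, 2))))), 1570) = Mul(Mul(Rational(-1, 6), Add(-3, 0, Mul(Rational(1, 3), I, Pow(33, Rational(1, 2))))), 1570) = Mul(Mul(Rational(-1, 6), Add(-3, Mul(Rational(1, 3), I, Pow(33, Rational(1, 2))))), 1570) = Mul(Add(Rational(1, 2), Mul(Rational(-1, 18), I, Pow(33, Rational(1, 2)))), 1570) = Add(785, Mul(Rational(-785, 9), I, Pow(33, Rational(1, 2))))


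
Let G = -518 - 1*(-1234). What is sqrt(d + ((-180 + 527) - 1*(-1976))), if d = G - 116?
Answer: sqrt(2923) ≈ 54.065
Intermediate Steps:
G = 716 (G = -518 + 1234 = 716)
d = 600 (d = 716 - 116 = 600)
sqrt(d + ((-180 + 527) - 1*(-1976))) = sqrt(600 + ((-180 + 527) - 1*(-1976))) = sqrt(600 + (347 + 1976)) = sqrt(600 + 2323) = sqrt(2923)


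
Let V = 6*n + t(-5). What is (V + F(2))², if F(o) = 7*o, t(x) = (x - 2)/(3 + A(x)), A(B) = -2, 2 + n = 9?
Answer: 2401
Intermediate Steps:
n = 7 (n = -2 + 9 = 7)
t(x) = -2 + x (t(x) = (x - 2)/(3 - 2) = (-2 + x)/1 = (-2 + x)*1 = -2 + x)
V = 35 (V = 6*7 + (-2 - 5) = 42 - 7 = 35)
(V + F(2))² = (35 + 7*2)² = (35 + 14)² = 49² = 2401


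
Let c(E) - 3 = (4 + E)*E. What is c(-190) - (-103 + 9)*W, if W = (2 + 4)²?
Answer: 38727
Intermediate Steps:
W = 36 (W = 6² = 36)
c(E) = 3 + E*(4 + E) (c(E) = 3 + (4 + E)*E = 3 + E*(4 + E))
c(-190) - (-103 + 9)*W = (3 + (-190)² + 4*(-190)) - (-103 + 9)*36 = (3 + 36100 - 760) - (-94)*36 = 35343 - 1*(-3384) = 35343 + 3384 = 38727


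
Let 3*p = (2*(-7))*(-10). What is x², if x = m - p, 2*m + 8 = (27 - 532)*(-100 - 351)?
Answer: 466435727521/36 ≈ 1.2957e+10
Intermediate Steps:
m = 227747/2 (m = -4 + ((27 - 532)*(-100 - 351))/2 = -4 + (-505*(-451))/2 = -4 + (½)*227755 = -4 + 227755/2 = 227747/2 ≈ 1.1387e+5)
p = 140/3 (p = ((2*(-7))*(-10))/3 = (-14*(-10))/3 = (⅓)*140 = 140/3 ≈ 46.667)
x = 682961/6 (x = 227747/2 - 1*140/3 = 227747/2 - 140/3 = 682961/6 ≈ 1.1383e+5)
x² = (682961/6)² = 466435727521/36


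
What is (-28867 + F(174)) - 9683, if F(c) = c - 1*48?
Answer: -38424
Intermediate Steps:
F(c) = -48 + c (F(c) = c - 48 = -48 + c)
(-28867 + F(174)) - 9683 = (-28867 + (-48 + 174)) - 9683 = (-28867 + 126) - 9683 = -28741 - 9683 = -38424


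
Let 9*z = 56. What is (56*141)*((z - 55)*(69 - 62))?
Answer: -8088136/3 ≈ -2.6960e+6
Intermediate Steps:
z = 56/9 (z = (⅑)*56 = 56/9 ≈ 6.2222)
(56*141)*((z - 55)*(69 - 62)) = (56*141)*((56/9 - 55)*(69 - 62)) = 7896*(-439/9*7) = 7896*(-3073/9) = -8088136/3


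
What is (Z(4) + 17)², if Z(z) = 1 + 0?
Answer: 324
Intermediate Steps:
Z(z) = 1
(Z(4) + 17)² = (1 + 17)² = 18² = 324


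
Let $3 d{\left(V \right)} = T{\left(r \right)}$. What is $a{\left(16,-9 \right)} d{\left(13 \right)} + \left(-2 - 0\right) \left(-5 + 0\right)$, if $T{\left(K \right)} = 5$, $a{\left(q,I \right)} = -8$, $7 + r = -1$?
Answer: $- \frac{10}{3} \approx -3.3333$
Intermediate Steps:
$r = -8$ ($r = -7 - 1 = -8$)
$d{\left(V \right)} = \frac{5}{3}$ ($d{\left(V \right)} = \frac{1}{3} \cdot 5 = \frac{5}{3}$)
$a{\left(16,-9 \right)} d{\left(13 \right)} + \left(-2 - 0\right) \left(-5 + 0\right) = \left(-8\right) \frac{5}{3} + \left(-2 - 0\right) \left(-5 + 0\right) = - \frac{40}{3} + \left(-2 + 0\right) \left(-5\right) = - \frac{40}{3} - -10 = - \frac{40}{3} + 10 = - \frac{10}{3}$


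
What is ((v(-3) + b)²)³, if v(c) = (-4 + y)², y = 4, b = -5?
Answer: 15625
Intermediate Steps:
v(c) = 0 (v(c) = (-4 + 4)² = 0² = 0)
((v(-3) + b)²)³ = ((0 - 5)²)³ = ((-5)²)³ = 25³ = 15625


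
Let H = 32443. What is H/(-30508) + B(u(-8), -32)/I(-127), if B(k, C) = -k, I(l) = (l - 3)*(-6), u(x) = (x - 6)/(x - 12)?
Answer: -63317239/59490600 ≈ -1.0643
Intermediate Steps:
u(x) = (-6 + x)/(-12 + x)
I(l) = 18 - 6*l (I(l) = (-3 + l)*(-6) = 18 - 6*l)
H/(-30508) + B(u(-8), -32)/I(-127) = 32443/(-30508) + (-(-6 - 8)/(-12 - 8))/(18 - 6*(-127)) = 32443*(-1/30508) + (-(-14)/(-20))/(18 + 762) = -32443/30508 - (-1)*(-14)/20/780 = -32443/30508 - 1*7/10*(1/780) = -32443/30508 - 7/10*1/780 = -32443/30508 - 7/7800 = -63317239/59490600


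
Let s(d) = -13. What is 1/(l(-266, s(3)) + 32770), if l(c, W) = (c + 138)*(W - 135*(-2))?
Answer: -1/126 ≈ -0.0079365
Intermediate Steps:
l(c, W) = (138 + c)*(270 + W) (l(c, W) = (138 + c)*(W + 270) = (138 + c)*(270 + W))
1/(l(-266, s(3)) + 32770) = 1/((37260 + 138*(-13) + 270*(-266) - 13*(-266)) + 32770) = 1/((37260 - 1794 - 71820 + 3458) + 32770) = 1/(-32896 + 32770) = 1/(-126) = -1/126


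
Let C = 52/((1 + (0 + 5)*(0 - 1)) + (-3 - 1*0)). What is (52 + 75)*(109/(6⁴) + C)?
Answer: -8461883/9072 ≈ -932.75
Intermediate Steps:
C = -52/7 (C = 52/((1 + 5*(-1)) + (-3 + 0)) = 52/((1 - 5) - 3) = 52/(-4 - 3) = 52/(-7) = 52*(-⅐) = -52/7 ≈ -7.4286)
(52 + 75)*(109/(6⁴) + C) = (52 + 75)*(109/(6⁴) - 52/7) = 127*(109/1296 - 52/7) = 127*(-66629/9072) = -8461883/9072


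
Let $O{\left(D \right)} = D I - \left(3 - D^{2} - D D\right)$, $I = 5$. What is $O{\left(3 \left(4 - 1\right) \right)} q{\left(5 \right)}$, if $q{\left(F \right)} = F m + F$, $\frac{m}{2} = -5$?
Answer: $-9180$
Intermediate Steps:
$m = -10$ ($m = 2 \left(-5\right) = -10$)
$q{\left(F \right)} = - 9 F$ ($q{\left(F \right)} = F \left(-10\right) + F = - 10 F + F = - 9 F$)
$O{\left(D \right)} = -3 + 2 D^{2} + 5 D$ ($O{\left(D \right)} = D 5 - \left(3 - D^{2} - D D\right) = 5 D + \left(\left(D^{2} + D^{2}\right) - 3\right) = 5 D + \left(2 D^{2} - 3\right) = 5 D + \left(-3 + 2 D^{2}\right) = -3 + 2 D^{2} + 5 D$)
$O{\left(3 \left(4 - 1\right) \right)} q{\left(5 \right)} = \left(-3 + 2 \left(3 \left(4 - 1\right)\right)^{2} + 5 \cdot 3 \left(4 - 1\right)\right) \left(\left(-9\right) 5\right) = \left(-3 + 2 \left(3 \cdot 3\right)^{2} + 5 \cdot 3 \cdot 3\right) \left(-45\right) = \left(-3 + 2 \cdot 9^{2} + 5 \cdot 9\right) \left(-45\right) = \left(-3 + 2 \cdot 81 + 45\right) \left(-45\right) = \left(-3 + 162 + 45\right) \left(-45\right) = 204 \left(-45\right) = -9180$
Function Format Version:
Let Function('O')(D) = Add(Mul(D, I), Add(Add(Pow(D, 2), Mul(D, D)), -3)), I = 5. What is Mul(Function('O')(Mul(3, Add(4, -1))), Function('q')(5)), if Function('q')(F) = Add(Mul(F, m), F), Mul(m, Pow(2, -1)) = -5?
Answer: -9180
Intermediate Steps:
m = -10 (m = Mul(2, -5) = -10)
Function('q')(F) = Mul(-9, F) (Function('q')(F) = Add(Mul(F, -10), F) = Add(Mul(-10, F), F) = Mul(-9, F))
Function('O')(D) = Add(-3, Mul(2, Pow(D, 2)), Mul(5, D)) (Function('O')(D) = Add(Mul(D, 5), Add(Add(Pow(D, 2), Mul(D, D)), -3)) = Add(Mul(5, D), Add(Add(Pow(D, 2), Pow(D, 2)), -3)) = Add(Mul(5, D), Add(Mul(2, Pow(D, 2)), -3)) = Add(Mul(5, D), Add(-3, Mul(2, Pow(D, 2)))) = Add(-3, Mul(2, Pow(D, 2)), Mul(5, D)))
Mul(Function('O')(Mul(3, Add(4, -1))), Function('q')(5)) = Mul(Add(-3, Mul(2, Pow(Mul(3, Add(4, -1)), 2)), Mul(5, Mul(3, Add(4, -1)))), Mul(-9, 5)) = Mul(Add(-3, Mul(2, Pow(Mul(3, 3), 2)), Mul(5, Mul(3, 3))), -45) = Mul(Add(-3, Mul(2, Pow(9, 2)), Mul(5, 9)), -45) = Mul(Add(-3, Mul(2, 81), 45), -45) = Mul(Add(-3, 162, 45), -45) = Mul(204, -45) = -9180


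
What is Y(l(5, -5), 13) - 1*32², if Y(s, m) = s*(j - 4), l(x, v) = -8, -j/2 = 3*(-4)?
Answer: -1184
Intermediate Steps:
j = 24 (j = -6*(-4) = -2*(-12) = 24)
Y(s, m) = 20*s (Y(s, m) = s*(24 - 4) = s*20 = 20*s)
Y(l(5, -5), 13) - 1*32² = 20*(-8) - 1*32² = -160 - 1*1024 = -160 - 1024 = -1184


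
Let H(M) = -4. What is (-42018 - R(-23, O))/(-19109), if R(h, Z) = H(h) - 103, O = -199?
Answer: 41911/19109 ≈ 2.1933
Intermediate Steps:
R(h, Z) = -107 (R(h, Z) = -4 - 103 = -107)
(-42018 - R(-23, O))/(-19109) = (-42018 - 1*(-107))/(-19109) = (-42018 + 107)*(-1/19109) = -41911*(-1/19109) = 41911/19109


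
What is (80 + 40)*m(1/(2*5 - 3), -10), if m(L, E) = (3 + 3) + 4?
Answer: 1200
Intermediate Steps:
m(L, E) = 10 (m(L, E) = 6 + 4 = 10)
(80 + 40)*m(1/(2*5 - 3), -10) = (80 + 40)*10 = 120*10 = 1200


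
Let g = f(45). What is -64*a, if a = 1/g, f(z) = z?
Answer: -64/45 ≈ -1.4222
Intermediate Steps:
g = 45
a = 1/45 ≈ 0.022222
-64*a = -64*1/45 = -64/45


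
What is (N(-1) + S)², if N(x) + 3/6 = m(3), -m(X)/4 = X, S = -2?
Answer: 841/4 ≈ 210.25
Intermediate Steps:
m(X) = -4*X
N(x) = -25/2 (N(x) = -½ - 4*3 = -½ - 12 = -25/2)
(N(-1) + S)² = (-25/2 - 2)² = (-29/2)² = 841/4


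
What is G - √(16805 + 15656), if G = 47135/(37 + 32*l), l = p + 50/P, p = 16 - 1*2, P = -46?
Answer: 216821/2071 - √32461 ≈ -75.475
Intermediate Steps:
p = 14 (p = 16 - 2 = 14)
l = 297/23 (l = 14 + 50/(-46) = 14 + 50*(-1/46) = 14 - 25/23 = 297/23 ≈ 12.913)
G = 216821/2071 (G = 47135/(37 + 32*(297/23)) = 47135/(37 + 9504/23) = 47135/(10355/23) = 47135*(23/10355) = 216821/2071 ≈ 104.69)
G - √(16805 + 15656) = 216821/2071 - √(16805 + 15656) = 216821/2071 - √32461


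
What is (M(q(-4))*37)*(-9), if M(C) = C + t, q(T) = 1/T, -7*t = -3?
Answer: -1665/28 ≈ -59.464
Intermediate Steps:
t = 3/7 (t = -⅐*(-3) = 3/7 ≈ 0.42857)
M(C) = 3/7 + C (M(C) = C + 3/7 = 3/7 + C)
(M(q(-4))*37)*(-9) = ((3/7 + 1/(-4))*37)*(-9) = ((3/7 - ¼)*37)*(-9) = ((5/28)*37)*(-9) = (185/28)*(-9) = -1665/28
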